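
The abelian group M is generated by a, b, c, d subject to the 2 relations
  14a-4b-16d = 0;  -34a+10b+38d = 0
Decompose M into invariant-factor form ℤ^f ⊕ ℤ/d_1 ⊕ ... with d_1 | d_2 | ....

Answer: M ≅ ℤ^2 ⊕ ℤ/2 ⊕ ℤ/2

Derivation:
rank_ℚ(R)=2; free=4−2=2
SNF(R) diag = [2, 2] → torsion [2, 2]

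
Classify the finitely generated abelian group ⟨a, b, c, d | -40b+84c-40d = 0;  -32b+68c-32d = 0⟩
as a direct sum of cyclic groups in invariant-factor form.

rank_ℚ(R)=2; free=4−2=2
SNF(R) diag = [4, 8] → torsion [4, 8]

Answer: M ≅ ℤ^2 ⊕ ℤ/4 ⊕ ℤ/8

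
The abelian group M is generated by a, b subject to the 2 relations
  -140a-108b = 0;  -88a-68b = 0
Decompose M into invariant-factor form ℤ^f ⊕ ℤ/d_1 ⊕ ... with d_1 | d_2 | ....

Answer: M ≅ ℤ/4 ⊕ ℤ/4

Derivation:
rank_ℚ(R)=2; free=2−2=0
SNF(R) diag = [4, 4] → torsion [4, 4]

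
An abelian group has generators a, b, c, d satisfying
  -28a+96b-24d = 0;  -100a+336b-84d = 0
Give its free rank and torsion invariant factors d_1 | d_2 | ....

Answer: M ≅ ℤ^2 ⊕ ℤ/4 ⊕ ℤ/12

Derivation:
rank_ℚ(R)=2; free=4−2=2
SNF(R) diag = [4, 12] → torsion [4, 12]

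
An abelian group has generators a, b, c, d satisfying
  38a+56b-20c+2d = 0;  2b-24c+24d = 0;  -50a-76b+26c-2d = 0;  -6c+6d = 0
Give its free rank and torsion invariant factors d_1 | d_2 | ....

Answer: M ≅ ℤ/2 ⊕ ℤ/2 ⊕ ℤ/6 ⊕ ℤ/6

Derivation:
rank_ℚ(R)=4; free=4−4=0
SNF(R) diag = [2, 2, 6, 6] → torsion [2, 2, 6, 6]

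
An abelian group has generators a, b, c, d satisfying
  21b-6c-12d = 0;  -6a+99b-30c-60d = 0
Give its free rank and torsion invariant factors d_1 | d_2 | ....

Answer: M ≅ ℤ^2 ⊕ ℤ/3 ⊕ ℤ/6

Derivation:
rank_ℚ(R)=2; free=4−2=2
SNF(R) diag = [3, 6] → torsion [3, 6]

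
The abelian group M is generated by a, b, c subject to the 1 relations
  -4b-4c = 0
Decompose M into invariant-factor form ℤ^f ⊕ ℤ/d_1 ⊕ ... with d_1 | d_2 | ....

Answer: M ≅ ℤ^2 ⊕ ℤ/4

Derivation:
rank_ℚ(R)=1; free=3−1=2
SNF(R) diag = [4] → torsion [4]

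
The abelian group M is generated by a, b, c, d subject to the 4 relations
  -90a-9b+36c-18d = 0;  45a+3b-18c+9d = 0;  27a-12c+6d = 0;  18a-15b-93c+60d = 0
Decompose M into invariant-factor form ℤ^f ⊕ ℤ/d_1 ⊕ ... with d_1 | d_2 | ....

rank_ℚ(R)=4; free=4−4=0
SNF(R) diag = [3, 3, 9, 27] → torsion [3, 3, 9, 27]

Answer: M ≅ ℤ/3 ⊕ ℤ/3 ⊕ ℤ/9 ⊕ ℤ/27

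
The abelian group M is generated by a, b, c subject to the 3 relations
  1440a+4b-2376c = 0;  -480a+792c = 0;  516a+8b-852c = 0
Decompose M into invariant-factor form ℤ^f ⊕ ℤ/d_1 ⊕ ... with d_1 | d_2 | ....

Answer: M ≅ ℤ/4 ⊕ ℤ/12 ⊕ ℤ/24

Derivation:
rank_ℚ(R)=3; free=3−3=0
SNF(R) diag = [4, 12, 24] → torsion [4, 12, 24]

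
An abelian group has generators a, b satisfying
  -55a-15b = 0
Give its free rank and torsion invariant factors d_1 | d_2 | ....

Answer: M ≅ ℤ^1 ⊕ ℤ/5

Derivation:
rank_ℚ(R)=1; free=2−1=1
SNF(R) diag = [5] → torsion [5]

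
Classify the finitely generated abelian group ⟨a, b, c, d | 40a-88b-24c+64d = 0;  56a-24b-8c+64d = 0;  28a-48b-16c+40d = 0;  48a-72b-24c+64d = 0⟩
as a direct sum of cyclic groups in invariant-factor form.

Answer: M ≅ ℤ/4 ⊕ ℤ/8 ⊕ ℤ/16 ⊕ ℤ/48

Derivation:
rank_ℚ(R)=4; free=4−4=0
SNF(R) diag = [4, 8, 16, 48] → torsion [4, 8, 16, 48]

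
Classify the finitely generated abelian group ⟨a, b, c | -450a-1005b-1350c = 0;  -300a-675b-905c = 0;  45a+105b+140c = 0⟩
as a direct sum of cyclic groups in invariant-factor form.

Answer: M ≅ ℤ/5 ⊕ ℤ/15 ⊕ ℤ/15

Derivation:
rank_ℚ(R)=3; free=3−3=0
SNF(R) diag = [5, 15, 15] → torsion [5, 15, 15]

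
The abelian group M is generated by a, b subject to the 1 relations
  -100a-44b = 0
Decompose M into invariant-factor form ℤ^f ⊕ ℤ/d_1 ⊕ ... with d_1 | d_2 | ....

Answer: M ≅ ℤ^1 ⊕ ℤ/4

Derivation:
rank_ℚ(R)=1; free=2−1=1
SNF(R) diag = [4] → torsion [4]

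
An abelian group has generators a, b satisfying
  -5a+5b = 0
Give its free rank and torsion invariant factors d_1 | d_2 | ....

Answer: M ≅ ℤ^1 ⊕ ℤ/5

Derivation:
rank_ℚ(R)=1; free=2−1=1
SNF(R) diag = [5] → torsion [5]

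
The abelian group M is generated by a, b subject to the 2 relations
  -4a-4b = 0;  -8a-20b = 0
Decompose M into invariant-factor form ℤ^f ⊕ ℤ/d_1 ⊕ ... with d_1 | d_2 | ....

rank_ℚ(R)=2; free=2−2=0
SNF(R) diag = [4, 12] → torsion [4, 12]

Answer: M ≅ ℤ/4 ⊕ ℤ/12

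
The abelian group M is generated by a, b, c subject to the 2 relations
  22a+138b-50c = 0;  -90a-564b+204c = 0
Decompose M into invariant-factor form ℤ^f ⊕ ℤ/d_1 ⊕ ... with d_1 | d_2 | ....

Answer: M ≅ ℤ^1 ⊕ ℤ/2 ⊕ ℤ/6

Derivation:
rank_ℚ(R)=2; free=3−2=1
SNF(R) diag = [2, 6] → torsion [2, 6]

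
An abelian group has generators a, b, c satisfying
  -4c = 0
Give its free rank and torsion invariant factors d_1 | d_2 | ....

Answer: M ≅ ℤ^2 ⊕ ℤ/4

Derivation:
rank_ℚ(R)=1; free=3−1=2
SNF(R) diag = [4] → torsion [4]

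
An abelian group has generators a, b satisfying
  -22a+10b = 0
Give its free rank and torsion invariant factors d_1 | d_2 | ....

rank_ℚ(R)=1; free=2−1=1
SNF(R) diag = [2] → torsion [2]

Answer: M ≅ ℤ^1 ⊕ ℤ/2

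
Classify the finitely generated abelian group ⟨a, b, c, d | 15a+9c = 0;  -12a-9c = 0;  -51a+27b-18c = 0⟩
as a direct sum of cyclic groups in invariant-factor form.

Answer: M ≅ ℤ^1 ⊕ ℤ/3 ⊕ ℤ/9 ⊕ ℤ/27

Derivation:
rank_ℚ(R)=3; free=4−3=1
SNF(R) diag = [3, 9, 27] → torsion [3, 9, 27]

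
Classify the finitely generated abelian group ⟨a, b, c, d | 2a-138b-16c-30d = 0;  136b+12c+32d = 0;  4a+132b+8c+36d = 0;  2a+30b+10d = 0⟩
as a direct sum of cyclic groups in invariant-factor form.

Answer: M ≅ ℤ/2 ⊕ ℤ/4 ⊕ ℤ/8 ⊕ ℤ/8

Derivation:
rank_ℚ(R)=4; free=4−4=0
SNF(R) diag = [2, 4, 8, 8] → torsion [2, 4, 8, 8]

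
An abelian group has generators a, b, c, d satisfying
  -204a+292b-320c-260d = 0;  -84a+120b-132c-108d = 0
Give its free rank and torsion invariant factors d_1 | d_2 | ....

rank_ℚ(R)=2; free=4−2=2
SNF(R) diag = [4, 12] → torsion [4, 12]

Answer: M ≅ ℤ^2 ⊕ ℤ/4 ⊕ ℤ/12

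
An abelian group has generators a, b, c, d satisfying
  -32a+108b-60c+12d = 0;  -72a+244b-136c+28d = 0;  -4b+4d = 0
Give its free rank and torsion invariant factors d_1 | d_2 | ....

Answer: M ≅ ℤ^1 ⊕ ℤ/4 ⊕ ℤ/4 ⊕ ℤ/8

Derivation:
rank_ℚ(R)=3; free=4−3=1
SNF(R) diag = [4, 4, 8] → torsion [4, 4, 8]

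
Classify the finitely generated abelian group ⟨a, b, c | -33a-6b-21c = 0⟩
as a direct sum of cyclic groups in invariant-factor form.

Answer: M ≅ ℤ^2 ⊕ ℤ/3

Derivation:
rank_ℚ(R)=1; free=3−1=2
SNF(R) diag = [3] → torsion [3]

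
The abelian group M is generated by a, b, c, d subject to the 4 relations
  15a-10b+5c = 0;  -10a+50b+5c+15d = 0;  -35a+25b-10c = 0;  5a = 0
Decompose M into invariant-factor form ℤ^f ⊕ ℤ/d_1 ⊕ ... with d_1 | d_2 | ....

Answer: M ≅ ℤ/5 ⊕ ℤ/5 ⊕ ℤ/5 ⊕ ℤ/15

Derivation:
rank_ℚ(R)=4; free=4−4=0
SNF(R) diag = [5, 5, 5, 15] → torsion [5, 5, 5, 15]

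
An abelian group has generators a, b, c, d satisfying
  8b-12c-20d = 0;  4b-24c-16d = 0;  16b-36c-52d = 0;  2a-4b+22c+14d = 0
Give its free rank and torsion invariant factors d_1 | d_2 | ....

rank_ℚ(R)=4; free=4−4=0
SNF(R) diag = [2, 4, 12, 24] → torsion [2, 4, 12, 24]

Answer: M ≅ ℤ/2 ⊕ ℤ/4 ⊕ ℤ/12 ⊕ ℤ/24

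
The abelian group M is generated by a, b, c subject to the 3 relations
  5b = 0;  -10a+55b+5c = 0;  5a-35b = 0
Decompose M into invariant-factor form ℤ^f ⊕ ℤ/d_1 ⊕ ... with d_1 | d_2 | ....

Answer: M ≅ ℤ/5 ⊕ ℤ/5 ⊕ ℤ/5

Derivation:
rank_ℚ(R)=3; free=3−3=0
SNF(R) diag = [5, 5, 5] → torsion [5, 5, 5]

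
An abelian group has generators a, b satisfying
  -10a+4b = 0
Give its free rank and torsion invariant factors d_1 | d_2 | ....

Answer: M ≅ ℤ^1 ⊕ ℤ/2

Derivation:
rank_ℚ(R)=1; free=2−1=1
SNF(R) diag = [2] → torsion [2]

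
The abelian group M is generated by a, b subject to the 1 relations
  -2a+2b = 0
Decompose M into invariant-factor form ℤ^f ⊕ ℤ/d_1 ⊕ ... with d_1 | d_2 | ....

Answer: M ≅ ℤ^1 ⊕ ℤ/2

Derivation:
rank_ℚ(R)=1; free=2−1=1
SNF(R) diag = [2] → torsion [2]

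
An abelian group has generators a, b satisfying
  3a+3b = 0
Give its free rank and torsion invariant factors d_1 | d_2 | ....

rank_ℚ(R)=1; free=2−1=1
SNF(R) diag = [3] → torsion [3]

Answer: M ≅ ℤ^1 ⊕ ℤ/3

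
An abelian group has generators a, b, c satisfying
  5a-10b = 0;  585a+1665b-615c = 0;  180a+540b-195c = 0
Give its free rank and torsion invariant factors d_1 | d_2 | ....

rank_ℚ(R)=3; free=3−3=0
SNF(R) diag = [5, 15, 45] → torsion [5, 15, 45]

Answer: M ≅ ℤ/5 ⊕ ℤ/15 ⊕ ℤ/45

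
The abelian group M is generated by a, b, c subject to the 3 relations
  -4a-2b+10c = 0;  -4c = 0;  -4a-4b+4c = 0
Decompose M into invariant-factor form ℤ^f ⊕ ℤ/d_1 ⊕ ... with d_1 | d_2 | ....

Answer: M ≅ ℤ/2 ⊕ ℤ/4 ⊕ ℤ/4

Derivation:
rank_ℚ(R)=3; free=3−3=0
SNF(R) diag = [2, 4, 4] → torsion [2, 4, 4]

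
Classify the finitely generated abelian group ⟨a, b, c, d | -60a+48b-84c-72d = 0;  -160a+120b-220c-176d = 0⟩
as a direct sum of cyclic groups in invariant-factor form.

rank_ℚ(R)=2; free=4−2=2
SNF(R) diag = [4, 12] → torsion [4, 12]

Answer: M ≅ ℤ^2 ⊕ ℤ/4 ⊕ ℤ/12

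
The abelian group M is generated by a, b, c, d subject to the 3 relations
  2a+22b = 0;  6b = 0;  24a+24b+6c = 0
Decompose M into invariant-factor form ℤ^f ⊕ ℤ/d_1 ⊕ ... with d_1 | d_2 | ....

rank_ℚ(R)=3; free=4−3=1
SNF(R) diag = [2, 6, 6] → torsion [2, 6, 6]

Answer: M ≅ ℤ^1 ⊕ ℤ/2 ⊕ ℤ/6 ⊕ ℤ/6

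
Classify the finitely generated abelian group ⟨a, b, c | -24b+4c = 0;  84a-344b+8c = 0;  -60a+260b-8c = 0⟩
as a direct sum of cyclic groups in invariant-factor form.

Answer: M ≅ ℤ/4 ⊕ ℤ/4 ⊕ ℤ/12

Derivation:
rank_ℚ(R)=3; free=3−3=0
SNF(R) diag = [4, 4, 12] → torsion [4, 4, 12]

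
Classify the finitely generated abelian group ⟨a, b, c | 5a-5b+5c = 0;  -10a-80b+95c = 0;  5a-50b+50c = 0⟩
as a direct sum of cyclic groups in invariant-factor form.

Answer: M ≅ ℤ/5 ⊕ ℤ/15 ⊕ ℤ/45

Derivation:
rank_ℚ(R)=3; free=3−3=0
SNF(R) diag = [5, 15, 45] → torsion [5, 15, 45]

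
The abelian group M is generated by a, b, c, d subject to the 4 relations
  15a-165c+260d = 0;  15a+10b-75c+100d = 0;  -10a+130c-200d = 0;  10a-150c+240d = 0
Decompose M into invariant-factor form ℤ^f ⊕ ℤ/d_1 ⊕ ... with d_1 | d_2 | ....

rank_ℚ(R)=4; free=4−4=0
SNF(R) diag = [5, 10, 20, 40] → torsion [5, 10, 20, 40]

Answer: M ≅ ℤ/5 ⊕ ℤ/10 ⊕ ℤ/20 ⊕ ℤ/40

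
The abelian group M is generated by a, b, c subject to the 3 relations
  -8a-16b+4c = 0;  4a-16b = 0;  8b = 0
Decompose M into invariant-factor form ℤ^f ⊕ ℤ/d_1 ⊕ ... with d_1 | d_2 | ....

Answer: M ≅ ℤ/4 ⊕ ℤ/4 ⊕ ℤ/8

Derivation:
rank_ℚ(R)=3; free=3−3=0
SNF(R) diag = [4, 4, 8] → torsion [4, 4, 8]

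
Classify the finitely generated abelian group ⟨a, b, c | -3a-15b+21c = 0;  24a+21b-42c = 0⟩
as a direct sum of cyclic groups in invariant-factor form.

rank_ℚ(R)=2; free=3−2=1
SNF(R) diag = [3, 9] → torsion [3, 9]

Answer: M ≅ ℤ^1 ⊕ ℤ/3 ⊕ ℤ/9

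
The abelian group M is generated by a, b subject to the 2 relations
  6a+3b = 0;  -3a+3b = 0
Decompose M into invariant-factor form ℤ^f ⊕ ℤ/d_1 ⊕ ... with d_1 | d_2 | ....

Answer: M ≅ ℤ/3 ⊕ ℤ/9

Derivation:
rank_ℚ(R)=2; free=2−2=0
SNF(R) diag = [3, 9] → torsion [3, 9]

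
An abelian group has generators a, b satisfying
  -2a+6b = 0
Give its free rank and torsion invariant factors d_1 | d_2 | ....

Answer: M ≅ ℤ^1 ⊕ ℤ/2

Derivation:
rank_ℚ(R)=1; free=2−1=1
SNF(R) diag = [2] → torsion [2]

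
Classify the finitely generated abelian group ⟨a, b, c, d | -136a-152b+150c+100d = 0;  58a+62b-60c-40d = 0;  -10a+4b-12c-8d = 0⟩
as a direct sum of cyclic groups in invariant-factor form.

rank_ℚ(R)=3; free=4−3=1
SNF(R) diag = [2, 6, 18] → torsion [2, 6, 18]

Answer: M ≅ ℤ^1 ⊕ ℤ/2 ⊕ ℤ/6 ⊕ ℤ/18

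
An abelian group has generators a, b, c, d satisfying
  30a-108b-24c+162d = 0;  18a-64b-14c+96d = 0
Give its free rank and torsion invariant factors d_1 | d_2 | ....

rank_ℚ(R)=2; free=4−2=2
SNF(R) diag = [2, 6] → torsion [2, 6]

Answer: M ≅ ℤ^2 ⊕ ℤ/2 ⊕ ℤ/6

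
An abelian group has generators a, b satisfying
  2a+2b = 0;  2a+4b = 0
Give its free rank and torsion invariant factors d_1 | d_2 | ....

rank_ℚ(R)=2; free=2−2=0
SNF(R) diag = [2, 2] → torsion [2, 2]

Answer: M ≅ ℤ/2 ⊕ ℤ/2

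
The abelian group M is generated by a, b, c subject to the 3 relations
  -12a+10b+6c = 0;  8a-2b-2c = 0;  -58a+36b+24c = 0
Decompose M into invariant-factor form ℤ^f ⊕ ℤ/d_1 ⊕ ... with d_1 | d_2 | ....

rank_ℚ(R)=3; free=3−3=0
SNF(R) diag = [2, 2, 4] → torsion [2, 2, 4]

Answer: M ≅ ℤ/2 ⊕ ℤ/2 ⊕ ℤ/4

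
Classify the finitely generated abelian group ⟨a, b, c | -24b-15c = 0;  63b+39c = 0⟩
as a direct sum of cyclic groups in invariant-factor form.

Answer: M ≅ ℤ^1 ⊕ ℤ/3 ⊕ ℤ/3

Derivation:
rank_ℚ(R)=2; free=3−2=1
SNF(R) diag = [3, 3] → torsion [3, 3]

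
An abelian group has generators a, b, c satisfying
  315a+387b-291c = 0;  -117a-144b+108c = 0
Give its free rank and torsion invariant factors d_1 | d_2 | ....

rank_ℚ(R)=2; free=3−2=1
SNF(R) diag = [3, 9] → torsion [3, 9]

Answer: M ≅ ℤ^1 ⊕ ℤ/3 ⊕ ℤ/9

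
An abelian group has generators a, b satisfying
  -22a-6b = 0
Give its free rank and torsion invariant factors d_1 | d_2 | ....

Answer: M ≅ ℤ^1 ⊕ ℤ/2

Derivation:
rank_ℚ(R)=1; free=2−1=1
SNF(R) diag = [2] → torsion [2]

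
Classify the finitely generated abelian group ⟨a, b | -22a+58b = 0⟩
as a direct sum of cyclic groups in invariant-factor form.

Answer: M ≅ ℤ^1 ⊕ ℤ/2

Derivation:
rank_ℚ(R)=1; free=2−1=1
SNF(R) diag = [2] → torsion [2]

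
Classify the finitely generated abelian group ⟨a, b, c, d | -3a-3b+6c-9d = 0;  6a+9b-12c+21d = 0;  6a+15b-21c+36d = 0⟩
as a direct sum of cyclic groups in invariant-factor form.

Answer: M ≅ ℤ^1 ⊕ ℤ/3 ⊕ ℤ/3 ⊕ ℤ/9

Derivation:
rank_ℚ(R)=3; free=4−3=1
SNF(R) diag = [3, 3, 9] → torsion [3, 3, 9]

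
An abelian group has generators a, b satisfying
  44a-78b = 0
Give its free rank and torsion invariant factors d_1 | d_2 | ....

Answer: M ≅ ℤ^1 ⊕ ℤ/2

Derivation:
rank_ℚ(R)=1; free=2−1=1
SNF(R) diag = [2] → torsion [2]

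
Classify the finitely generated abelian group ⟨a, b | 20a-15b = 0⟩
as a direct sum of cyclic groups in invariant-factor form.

Answer: M ≅ ℤ^1 ⊕ ℤ/5

Derivation:
rank_ℚ(R)=1; free=2−1=1
SNF(R) diag = [5] → torsion [5]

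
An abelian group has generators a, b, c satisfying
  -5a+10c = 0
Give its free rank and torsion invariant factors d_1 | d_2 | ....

rank_ℚ(R)=1; free=3−1=2
SNF(R) diag = [5] → torsion [5]

Answer: M ≅ ℤ^2 ⊕ ℤ/5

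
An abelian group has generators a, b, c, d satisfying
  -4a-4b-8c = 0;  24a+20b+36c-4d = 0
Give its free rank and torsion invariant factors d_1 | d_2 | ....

Answer: M ≅ ℤ^2 ⊕ ℤ/4 ⊕ ℤ/4

Derivation:
rank_ℚ(R)=2; free=4−2=2
SNF(R) diag = [4, 4] → torsion [4, 4]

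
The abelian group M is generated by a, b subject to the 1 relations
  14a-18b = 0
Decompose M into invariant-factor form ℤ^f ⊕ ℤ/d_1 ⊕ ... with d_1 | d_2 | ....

Answer: M ≅ ℤ^1 ⊕ ℤ/2

Derivation:
rank_ℚ(R)=1; free=2−1=1
SNF(R) diag = [2] → torsion [2]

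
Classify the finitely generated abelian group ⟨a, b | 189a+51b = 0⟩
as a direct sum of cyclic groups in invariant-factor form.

rank_ℚ(R)=1; free=2−1=1
SNF(R) diag = [3] → torsion [3]

Answer: M ≅ ℤ^1 ⊕ ℤ/3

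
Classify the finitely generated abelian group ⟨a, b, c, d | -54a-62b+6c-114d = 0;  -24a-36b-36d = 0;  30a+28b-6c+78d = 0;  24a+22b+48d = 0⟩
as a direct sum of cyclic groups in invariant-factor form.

Answer: M ≅ ℤ/2 ⊕ ℤ/6 ⊕ ℤ/12 ⊕ ℤ/24

Derivation:
rank_ℚ(R)=4; free=4−4=0
SNF(R) diag = [2, 6, 12, 24] → torsion [2, 6, 12, 24]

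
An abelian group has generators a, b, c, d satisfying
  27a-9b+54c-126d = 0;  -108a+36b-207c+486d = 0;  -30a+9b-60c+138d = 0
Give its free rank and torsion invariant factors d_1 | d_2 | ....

rank_ℚ(R)=3; free=4−3=1
SNF(R) diag = [3, 9, 9] → torsion [3, 9, 9]

Answer: M ≅ ℤ^1 ⊕ ℤ/3 ⊕ ℤ/9 ⊕ ℤ/9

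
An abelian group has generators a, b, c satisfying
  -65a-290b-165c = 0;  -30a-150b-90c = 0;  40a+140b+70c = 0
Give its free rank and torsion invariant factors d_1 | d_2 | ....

Answer: M ≅ ℤ/5 ⊕ ℤ/10 ⊕ ℤ/30

Derivation:
rank_ℚ(R)=3; free=3−3=0
SNF(R) diag = [5, 10, 30] → torsion [5, 10, 30]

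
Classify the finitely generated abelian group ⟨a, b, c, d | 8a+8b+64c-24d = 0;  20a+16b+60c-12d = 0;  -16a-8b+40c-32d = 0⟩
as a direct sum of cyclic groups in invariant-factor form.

rank_ℚ(R)=3; free=4−3=1
SNF(R) diag = [4, 8, 16] → torsion [4, 8, 16]

Answer: M ≅ ℤ^1 ⊕ ℤ/4 ⊕ ℤ/8 ⊕ ℤ/16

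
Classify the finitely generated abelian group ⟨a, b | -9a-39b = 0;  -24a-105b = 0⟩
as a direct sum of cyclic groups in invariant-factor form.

rank_ℚ(R)=2; free=2−2=0
SNF(R) diag = [3, 3] → torsion [3, 3]

Answer: M ≅ ℤ/3 ⊕ ℤ/3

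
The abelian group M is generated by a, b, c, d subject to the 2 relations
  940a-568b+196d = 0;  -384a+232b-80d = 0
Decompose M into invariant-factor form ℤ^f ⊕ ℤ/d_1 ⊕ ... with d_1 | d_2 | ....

rank_ℚ(R)=2; free=4−2=2
SNF(R) diag = [4, 8] → torsion [4, 8]

Answer: M ≅ ℤ^2 ⊕ ℤ/4 ⊕ ℤ/8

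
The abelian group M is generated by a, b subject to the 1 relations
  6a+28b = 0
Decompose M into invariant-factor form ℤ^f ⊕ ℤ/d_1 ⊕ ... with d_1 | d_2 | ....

rank_ℚ(R)=1; free=2−1=1
SNF(R) diag = [2] → torsion [2]

Answer: M ≅ ℤ^1 ⊕ ℤ/2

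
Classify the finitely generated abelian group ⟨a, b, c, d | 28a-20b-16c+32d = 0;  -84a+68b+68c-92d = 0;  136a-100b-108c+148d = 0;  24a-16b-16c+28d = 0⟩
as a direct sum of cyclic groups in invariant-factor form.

rank_ℚ(R)=4; free=4−4=0
SNF(R) diag = [4, 4, 12, 36] → torsion [4, 4, 12, 36]

Answer: M ≅ ℤ/4 ⊕ ℤ/4 ⊕ ℤ/12 ⊕ ℤ/36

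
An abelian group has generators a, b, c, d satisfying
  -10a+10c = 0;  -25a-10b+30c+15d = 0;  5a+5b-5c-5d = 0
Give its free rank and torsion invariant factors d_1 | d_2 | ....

rank_ℚ(R)=3; free=4−3=1
SNF(R) diag = [5, 5, 10] → torsion [5, 5, 10]

Answer: M ≅ ℤ^1 ⊕ ℤ/5 ⊕ ℤ/5 ⊕ ℤ/10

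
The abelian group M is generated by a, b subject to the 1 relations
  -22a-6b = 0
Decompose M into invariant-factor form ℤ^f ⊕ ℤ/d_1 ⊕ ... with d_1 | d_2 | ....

Answer: M ≅ ℤ^1 ⊕ ℤ/2

Derivation:
rank_ℚ(R)=1; free=2−1=1
SNF(R) diag = [2] → torsion [2]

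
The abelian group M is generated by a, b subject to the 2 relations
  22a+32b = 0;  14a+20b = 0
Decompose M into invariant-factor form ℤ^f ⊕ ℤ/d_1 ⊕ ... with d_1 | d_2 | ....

Answer: M ≅ ℤ/2 ⊕ ℤ/4

Derivation:
rank_ℚ(R)=2; free=2−2=0
SNF(R) diag = [2, 4] → torsion [2, 4]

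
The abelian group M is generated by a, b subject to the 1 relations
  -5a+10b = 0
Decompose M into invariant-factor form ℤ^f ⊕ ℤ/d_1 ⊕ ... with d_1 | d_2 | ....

Answer: M ≅ ℤ^1 ⊕ ℤ/5

Derivation:
rank_ℚ(R)=1; free=2−1=1
SNF(R) diag = [5] → torsion [5]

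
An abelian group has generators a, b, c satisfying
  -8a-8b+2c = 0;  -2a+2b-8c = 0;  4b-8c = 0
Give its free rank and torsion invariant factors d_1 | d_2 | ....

Answer: M ≅ ℤ/2 ⊕ ℤ/2 ⊕ ℤ/4

Derivation:
rank_ℚ(R)=3; free=3−3=0
SNF(R) diag = [2, 2, 4] → torsion [2, 2, 4]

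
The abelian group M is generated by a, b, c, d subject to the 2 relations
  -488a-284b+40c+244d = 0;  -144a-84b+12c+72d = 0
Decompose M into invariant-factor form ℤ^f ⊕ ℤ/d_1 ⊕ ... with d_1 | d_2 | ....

Answer: M ≅ ℤ^2 ⊕ ℤ/4 ⊕ ℤ/12

Derivation:
rank_ℚ(R)=2; free=4−2=2
SNF(R) diag = [4, 12] → torsion [4, 12]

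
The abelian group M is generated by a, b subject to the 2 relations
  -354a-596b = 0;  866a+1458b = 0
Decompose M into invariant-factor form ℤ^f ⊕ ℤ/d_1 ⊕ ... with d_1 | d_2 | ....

Answer: M ≅ ℤ/2 ⊕ ℤ/2

Derivation:
rank_ℚ(R)=2; free=2−2=0
SNF(R) diag = [2, 2] → torsion [2, 2]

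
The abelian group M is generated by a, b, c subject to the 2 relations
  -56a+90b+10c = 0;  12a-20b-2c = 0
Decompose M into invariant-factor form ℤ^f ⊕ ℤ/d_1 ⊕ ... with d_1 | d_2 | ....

rank_ℚ(R)=2; free=3−2=1
SNF(R) diag = [2, 2] → torsion [2, 2]

Answer: M ≅ ℤ^1 ⊕ ℤ/2 ⊕ ℤ/2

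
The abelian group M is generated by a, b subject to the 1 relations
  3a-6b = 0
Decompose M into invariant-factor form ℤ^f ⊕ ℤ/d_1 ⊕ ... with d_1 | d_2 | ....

Answer: M ≅ ℤ^1 ⊕ ℤ/3

Derivation:
rank_ℚ(R)=1; free=2−1=1
SNF(R) diag = [3] → torsion [3]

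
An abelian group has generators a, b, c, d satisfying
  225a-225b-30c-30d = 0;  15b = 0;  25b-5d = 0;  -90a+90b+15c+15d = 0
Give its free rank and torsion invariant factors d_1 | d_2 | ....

rank_ℚ(R)=4; free=4−4=0
SNF(R) diag = [5, 15, 15, 45] → torsion [5, 15, 15, 45]

Answer: M ≅ ℤ/5 ⊕ ℤ/15 ⊕ ℤ/15 ⊕ ℤ/45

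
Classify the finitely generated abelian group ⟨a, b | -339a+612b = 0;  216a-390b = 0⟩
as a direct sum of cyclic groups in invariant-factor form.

Answer: M ≅ ℤ/3 ⊕ ℤ/6

Derivation:
rank_ℚ(R)=2; free=2−2=0
SNF(R) diag = [3, 6] → torsion [3, 6]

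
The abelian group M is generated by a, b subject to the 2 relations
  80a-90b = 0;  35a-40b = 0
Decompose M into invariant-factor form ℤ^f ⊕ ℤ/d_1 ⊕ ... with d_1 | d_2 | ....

rank_ℚ(R)=2; free=2−2=0
SNF(R) diag = [5, 10] → torsion [5, 10]

Answer: M ≅ ℤ/5 ⊕ ℤ/10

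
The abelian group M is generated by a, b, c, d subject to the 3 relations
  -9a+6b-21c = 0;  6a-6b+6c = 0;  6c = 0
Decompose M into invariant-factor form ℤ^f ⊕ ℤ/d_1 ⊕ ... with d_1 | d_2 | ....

rank_ℚ(R)=3; free=4−3=1
SNF(R) diag = [3, 6, 6] → torsion [3, 6, 6]

Answer: M ≅ ℤ^1 ⊕ ℤ/3 ⊕ ℤ/6 ⊕ ℤ/6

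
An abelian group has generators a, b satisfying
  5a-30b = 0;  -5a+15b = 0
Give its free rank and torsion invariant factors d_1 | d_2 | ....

rank_ℚ(R)=2; free=2−2=0
SNF(R) diag = [5, 15] → torsion [5, 15]

Answer: M ≅ ℤ/5 ⊕ ℤ/15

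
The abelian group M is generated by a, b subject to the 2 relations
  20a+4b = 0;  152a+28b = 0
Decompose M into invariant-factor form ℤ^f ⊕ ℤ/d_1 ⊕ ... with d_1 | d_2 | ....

Answer: M ≅ ℤ/4 ⊕ ℤ/12

Derivation:
rank_ℚ(R)=2; free=2−2=0
SNF(R) diag = [4, 12] → torsion [4, 12]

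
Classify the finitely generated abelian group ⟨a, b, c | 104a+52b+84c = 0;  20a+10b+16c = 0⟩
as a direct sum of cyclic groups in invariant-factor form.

Answer: M ≅ ℤ^1 ⊕ ℤ/2 ⊕ ℤ/4

Derivation:
rank_ℚ(R)=2; free=3−2=1
SNF(R) diag = [2, 4] → torsion [2, 4]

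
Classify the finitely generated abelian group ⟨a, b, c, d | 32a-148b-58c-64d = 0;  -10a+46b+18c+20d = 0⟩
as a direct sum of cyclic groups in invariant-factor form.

rank_ℚ(R)=2; free=4−2=2
SNF(R) diag = [2, 2] → torsion [2, 2]

Answer: M ≅ ℤ^2 ⊕ ℤ/2 ⊕ ℤ/2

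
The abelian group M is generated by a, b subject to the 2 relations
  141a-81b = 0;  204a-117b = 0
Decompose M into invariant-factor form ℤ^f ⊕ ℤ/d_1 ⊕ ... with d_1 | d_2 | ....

Answer: M ≅ ℤ/3 ⊕ ℤ/9

Derivation:
rank_ℚ(R)=2; free=2−2=0
SNF(R) diag = [3, 9] → torsion [3, 9]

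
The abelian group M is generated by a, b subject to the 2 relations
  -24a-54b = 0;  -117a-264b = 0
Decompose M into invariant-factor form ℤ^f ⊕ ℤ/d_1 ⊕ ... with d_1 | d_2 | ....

Answer: M ≅ ℤ/3 ⊕ ℤ/6

Derivation:
rank_ℚ(R)=2; free=2−2=0
SNF(R) diag = [3, 6] → torsion [3, 6]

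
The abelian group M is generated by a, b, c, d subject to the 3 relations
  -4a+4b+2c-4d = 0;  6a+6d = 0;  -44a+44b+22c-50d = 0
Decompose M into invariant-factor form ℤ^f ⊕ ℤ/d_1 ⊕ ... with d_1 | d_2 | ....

rank_ℚ(R)=3; free=4−3=1
SNF(R) diag = [2, 6, 6] → torsion [2, 6, 6]

Answer: M ≅ ℤ^1 ⊕ ℤ/2 ⊕ ℤ/6 ⊕ ℤ/6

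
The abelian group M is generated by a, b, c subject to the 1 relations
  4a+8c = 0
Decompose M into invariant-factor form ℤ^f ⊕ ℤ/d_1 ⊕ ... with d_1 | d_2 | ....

Answer: M ≅ ℤ^2 ⊕ ℤ/4

Derivation:
rank_ℚ(R)=1; free=3−1=2
SNF(R) diag = [4] → torsion [4]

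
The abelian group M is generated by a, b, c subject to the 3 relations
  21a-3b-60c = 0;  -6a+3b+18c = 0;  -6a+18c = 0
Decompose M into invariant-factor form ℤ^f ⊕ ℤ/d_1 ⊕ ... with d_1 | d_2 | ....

Answer: M ≅ ℤ/3 ⊕ ℤ/3 ⊕ ℤ/6

Derivation:
rank_ℚ(R)=3; free=3−3=0
SNF(R) diag = [3, 3, 6] → torsion [3, 3, 6]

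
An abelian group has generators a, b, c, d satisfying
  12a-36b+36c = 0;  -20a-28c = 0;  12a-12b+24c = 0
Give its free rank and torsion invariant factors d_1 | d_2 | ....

Answer: M ≅ ℤ^1 ⊕ ℤ/4 ⊕ ℤ/12 ⊕ ℤ/12

Derivation:
rank_ℚ(R)=3; free=4−3=1
SNF(R) diag = [4, 12, 12] → torsion [4, 12, 12]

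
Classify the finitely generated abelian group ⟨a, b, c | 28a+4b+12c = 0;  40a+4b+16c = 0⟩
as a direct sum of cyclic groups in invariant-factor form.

rank_ℚ(R)=2; free=3−2=1
SNF(R) diag = [4, 4] → torsion [4, 4]

Answer: M ≅ ℤ^1 ⊕ ℤ/4 ⊕ ℤ/4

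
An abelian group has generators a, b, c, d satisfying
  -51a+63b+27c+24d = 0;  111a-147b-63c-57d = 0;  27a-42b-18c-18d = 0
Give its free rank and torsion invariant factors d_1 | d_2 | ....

rank_ℚ(R)=3; free=4−3=1
SNF(R) diag = [3, 3, 9] → torsion [3, 3, 9]

Answer: M ≅ ℤ^1 ⊕ ℤ/3 ⊕ ℤ/3 ⊕ ℤ/9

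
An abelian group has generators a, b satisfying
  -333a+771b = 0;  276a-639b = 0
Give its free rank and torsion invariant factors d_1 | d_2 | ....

Answer: M ≅ ℤ/3 ⊕ ℤ/3

Derivation:
rank_ℚ(R)=2; free=2−2=0
SNF(R) diag = [3, 3] → torsion [3, 3]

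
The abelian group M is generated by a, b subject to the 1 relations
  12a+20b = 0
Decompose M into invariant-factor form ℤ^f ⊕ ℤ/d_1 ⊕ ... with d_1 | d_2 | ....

rank_ℚ(R)=1; free=2−1=1
SNF(R) diag = [4] → torsion [4]

Answer: M ≅ ℤ^1 ⊕ ℤ/4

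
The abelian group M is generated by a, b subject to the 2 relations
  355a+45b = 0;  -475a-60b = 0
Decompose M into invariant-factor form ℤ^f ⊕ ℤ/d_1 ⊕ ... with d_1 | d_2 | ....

rank_ℚ(R)=2; free=2−2=0
SNF(R) diag = [5, 15] → torsion [5, 15]

Answer: M ≅ ℤ/5 ⊕ ℤ/15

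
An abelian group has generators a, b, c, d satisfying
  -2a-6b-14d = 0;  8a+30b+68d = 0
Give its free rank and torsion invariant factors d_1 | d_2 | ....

rank_ℚ(R)=2; free=4−2=2
SNF(R) diag = [2, 6] → torsion [2, 6]

Answer: M ≅ ℤ^2 ⊕ ℤ/2 ⊕ ℤ/6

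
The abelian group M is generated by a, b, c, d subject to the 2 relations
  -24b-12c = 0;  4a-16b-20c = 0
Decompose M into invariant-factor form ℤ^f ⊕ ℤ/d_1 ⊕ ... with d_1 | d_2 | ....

rank_ℚ(R)=2; free=4−2=2
SNF(R) diag = [4, 12] → torsion [4, 12]

Answer: M ≅ ℤ^2 ⊕ ℤ/4 ⊕ ℤ/12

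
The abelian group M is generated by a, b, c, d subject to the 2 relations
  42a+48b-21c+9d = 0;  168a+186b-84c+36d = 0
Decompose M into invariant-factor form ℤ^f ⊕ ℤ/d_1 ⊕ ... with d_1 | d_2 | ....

rank_ℚ(R)=2; free=4−2=2
SNF(R) diag = [3, 6] → torsion [3, 6]

Answer: M ≅ ℤ^2 ⊕ ℤ/3 ⊕ ℤ/6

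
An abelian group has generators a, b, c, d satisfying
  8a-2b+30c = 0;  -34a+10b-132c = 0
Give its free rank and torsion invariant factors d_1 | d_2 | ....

rank_ℚ(R)=2; free=4−2=2
SNF(R) diag = [2, 6] → torsion [2, 6]

Answer: M ≅ ℤ^2 ⊕ ℤ/2 ⊕ ℤ/6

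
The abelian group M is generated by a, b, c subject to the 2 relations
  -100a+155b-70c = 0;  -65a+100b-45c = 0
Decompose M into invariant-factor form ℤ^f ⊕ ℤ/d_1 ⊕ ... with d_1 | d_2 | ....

rank_ℚ(R)=2; free=3−2=1
SNF(R) diag = [5, 5] → torsion [5, 5]

Answer: M ≅ ℤ^1 ⊕ ℤ/5 ⊕ ℤ/5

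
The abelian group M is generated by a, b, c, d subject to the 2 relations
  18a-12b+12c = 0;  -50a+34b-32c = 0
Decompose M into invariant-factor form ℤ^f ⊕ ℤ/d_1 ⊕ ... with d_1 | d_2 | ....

Answer: M ≅ ℤ^2 ⊕ ℤ/2 ⊕ ℤ/6

Derivation:
rank_ℚ(R)=2; free=4−2=2
SNF(R) diag = [2, 6] → torsion [2, 6]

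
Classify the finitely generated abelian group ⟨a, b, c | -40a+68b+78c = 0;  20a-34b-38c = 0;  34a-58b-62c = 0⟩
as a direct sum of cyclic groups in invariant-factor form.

Answer: M ≅ ℤ/2 ⊕ ℤ/2 ⊕ ℤ/2

Derivation:
rank_ℚ(R)=3; free=3−3=0
SNF(R) diag = [2, 2, 2] → torsion [2, 2, 2]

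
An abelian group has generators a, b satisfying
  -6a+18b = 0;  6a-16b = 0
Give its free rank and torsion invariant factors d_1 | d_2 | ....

rank_ℚ(R)=2; free=2−2=0
SNF(R) diag = [2, 6] → torsion [2, 6]

Answer: M ≅ ℤ/2 ⊕ ℤ/6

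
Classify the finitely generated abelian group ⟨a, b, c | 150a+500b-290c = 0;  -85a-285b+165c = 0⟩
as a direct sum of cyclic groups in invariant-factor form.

Answer: M ≅ ℤ^1 ⊕ ℤ/5 ⊕ ℤ/10

Derivation:
rank_ℚ(R)=2; free=3−2=1
SNF(R) diag = [5, 10] → torsion [5, 10]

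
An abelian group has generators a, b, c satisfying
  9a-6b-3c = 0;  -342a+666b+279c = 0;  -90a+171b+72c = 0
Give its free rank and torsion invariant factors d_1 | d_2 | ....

rank_ℚ(R)=3; free=3−3=0
SNF(R) diag = [3, 9, 27] → torsion [3, 9, 27]

Answer: M ≅ ℤ/3 ⊕ ℤ/9 ⊕ ℤ/27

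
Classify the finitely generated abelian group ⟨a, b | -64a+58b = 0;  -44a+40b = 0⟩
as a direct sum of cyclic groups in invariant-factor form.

Answer: M ≅ ℤ/2 ⊕ ℤ/4

Derivation:
rank_ℚ(R)=2; free=2−2=0
SNF(R) diag = [2, 4] → torsion [2, 4]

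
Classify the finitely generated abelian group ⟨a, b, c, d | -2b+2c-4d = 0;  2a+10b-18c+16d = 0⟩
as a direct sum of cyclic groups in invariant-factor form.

rank_ℚ(R)=2; free=4−2=2
SNF(R) diag = [2, 2] → torsion [2, 2]

Answer: M ≅ ℤ^2 ⊕ ℤ/2 ⊕ ℤ/2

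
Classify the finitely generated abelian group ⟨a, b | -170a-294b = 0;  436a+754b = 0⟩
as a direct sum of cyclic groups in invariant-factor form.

rank_ℚ(R)=2; free=2−2=0
SNF(R) diag = [2, 2] → torsion [2, 2]

Answer: M ≅ ℤ/2 ⊕ ℤ/2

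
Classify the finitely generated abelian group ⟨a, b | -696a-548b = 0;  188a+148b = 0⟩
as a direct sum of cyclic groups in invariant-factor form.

Answer: M ≅ ℤ/4 ⊕ ℤ/4

Derivation:
rank_ℚ(R)=2; free=2−2=0
SNF(R) diag = [4, 4] → torsion [4, 4]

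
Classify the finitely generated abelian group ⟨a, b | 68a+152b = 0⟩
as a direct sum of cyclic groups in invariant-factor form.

rank_ℚ(R)=1; free=2−1=1
SNF(R) diag = [4] → torsion [4]

Answer: M ≅ ℤ^1 ⊕ ℤ/4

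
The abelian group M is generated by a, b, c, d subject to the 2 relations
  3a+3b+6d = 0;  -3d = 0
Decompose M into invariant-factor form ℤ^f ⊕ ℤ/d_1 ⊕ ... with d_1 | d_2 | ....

rank_ℚ(R)=2; free=4−2=2
SNF(R) diag = [3, 3] → torsion [3, 3]

Answer: M ≅ ℤ^2 ⊕ ℤ/3 ⊕ ℤ/3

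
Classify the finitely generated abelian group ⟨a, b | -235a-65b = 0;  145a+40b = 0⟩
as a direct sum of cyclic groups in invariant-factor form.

rank_ℚ(R)=2; free=2−2=0
SNF(R) diag = [5, 5] → torsion [5, 5]

Answer: M ≅ ℤ/5 ⊕ ℤ/5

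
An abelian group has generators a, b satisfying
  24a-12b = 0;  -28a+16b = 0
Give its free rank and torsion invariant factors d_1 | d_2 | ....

Answer: M ≅ ℤ/4 ⊕ ℤ/12

Derivation:
rank_ℚ(R)=2; free=2−2=0
SNF(R) diag = [4, 12] → torsion [4, 12]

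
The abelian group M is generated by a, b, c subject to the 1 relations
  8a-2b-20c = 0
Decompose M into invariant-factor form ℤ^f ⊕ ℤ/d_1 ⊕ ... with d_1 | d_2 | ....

rank_ℚ(R)=1; free=3−1=2
SNF(R) diag = [2] → torsion [2]

Answer: M ≅ ℤ^2 ⊕ ℤ/2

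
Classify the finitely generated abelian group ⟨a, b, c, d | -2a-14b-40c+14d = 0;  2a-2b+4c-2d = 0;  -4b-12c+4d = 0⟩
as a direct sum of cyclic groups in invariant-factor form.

Answer: M ≅ ℤ^1 ⊕ ℤ/2 ⊕ ℤ/4 ⊕ ℤ/4

Derivation:
rank_ℚ(R)=3; free=4−3=1
SNF(R) diag = [2, 4, 4] → torsion [2, 4, 4]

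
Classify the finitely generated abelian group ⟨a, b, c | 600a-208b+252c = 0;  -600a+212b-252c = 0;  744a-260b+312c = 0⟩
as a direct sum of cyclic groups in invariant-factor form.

Answer: M ≅ ℤ/4 ⊕ ℤ/12 ⊕ ℤ/24

Derivation:
rank_ℚ(R)=3; free=3−3=0
SNF(R) diag = [4, 12, 24] → torsion [4, 12, 24]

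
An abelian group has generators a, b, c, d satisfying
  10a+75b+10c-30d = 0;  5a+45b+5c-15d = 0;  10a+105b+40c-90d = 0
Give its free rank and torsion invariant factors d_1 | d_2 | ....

Answer: M ≅ ℤ^1 ⊕ ℤ/5 ⊕ ℤ/15 ⊕ ℤ/30

Derivation:
rank_ℚ(R)=3; free=4−3=1
SNF(R) diag = [5, 15, 30] → torsion [5, 15, 30]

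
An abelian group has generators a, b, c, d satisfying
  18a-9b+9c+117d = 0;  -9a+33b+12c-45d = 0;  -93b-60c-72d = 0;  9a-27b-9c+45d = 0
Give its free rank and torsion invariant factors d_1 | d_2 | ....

Answer: M ≅ ℤ/3 ⊕ ℤ/9 ⊕ ℤ/9 ⊕ ℤ/9

Derivation:
rank_ℚ(R)=4; free=4−4=0
SNF(R) diag = [3, 9, 9, 9] → torsion [3, 9, 9, 9]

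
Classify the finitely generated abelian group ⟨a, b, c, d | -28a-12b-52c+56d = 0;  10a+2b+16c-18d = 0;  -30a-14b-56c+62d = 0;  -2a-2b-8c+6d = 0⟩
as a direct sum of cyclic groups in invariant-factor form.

Answer: M ≅ ℤ/2 ⊕ ℤ/4 ⊕ ℤ/4 ⊕ ℤ/8

Derivation:
rank_ℚ(R)=4; free=4−4=0
SNF(R) diag = [2, 4, 4, 8] → torsion [2, 4, 4, 8]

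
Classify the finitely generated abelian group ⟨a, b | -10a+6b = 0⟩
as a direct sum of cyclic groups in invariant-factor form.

Answer: M ≅ ℤ^1 ⊕ ℤ/2

Derivation:
rank_ℚ(R)=1; free=2−1=1
SNF(R) diag = [2] → torsion [2]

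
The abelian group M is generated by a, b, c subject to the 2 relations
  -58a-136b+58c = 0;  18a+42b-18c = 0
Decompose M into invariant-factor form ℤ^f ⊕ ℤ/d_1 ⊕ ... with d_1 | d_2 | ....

Answer: M ≅ ℤ^1 ⊕ ℤ/2 ⊕ ℤ/6

Derivation:
rank_ℚ(R)=2; free=3−2=1
SNF(R) diag = [2, 6] → torsion [2, 6]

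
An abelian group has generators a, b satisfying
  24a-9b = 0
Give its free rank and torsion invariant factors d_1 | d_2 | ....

Answer: M ≅ ℤ^1 ⊕ ℤ/3

Derivation:
rank_ℚ(R)=1; free=2−1=1
SNF(R) diag = [3] → torsion [3]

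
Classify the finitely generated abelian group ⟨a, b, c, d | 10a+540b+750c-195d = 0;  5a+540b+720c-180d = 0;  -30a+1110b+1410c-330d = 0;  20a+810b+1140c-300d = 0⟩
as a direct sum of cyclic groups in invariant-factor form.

Answer: M ≅ ℤ/5 ⊕ ℤ/15 ⊕ ℤ/30 ⊕ ℤ/90

Derivation:
rank_ℚ(R)=4; free=4−4=0
SNF(R) diag = [5, 15, 30, 90] → torsion [5, 15, 30, 90]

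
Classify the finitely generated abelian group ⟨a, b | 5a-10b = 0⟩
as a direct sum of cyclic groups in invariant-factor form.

Answer: M ≅ ℤ^1 ⊕ ℤ/5

Derivation:
rank_ℚ(R)=1; free=2−1=1
SNF(R) diag = [5] → torsion [5]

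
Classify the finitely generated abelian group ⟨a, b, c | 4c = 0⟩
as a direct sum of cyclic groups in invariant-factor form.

Answer: M ≅ ℤ^2 ⊕ ℤ/4

Derivation:
rank_ℚ(R)=1; free=3−1=2
SNF(R) diag = [4] → torsion [4]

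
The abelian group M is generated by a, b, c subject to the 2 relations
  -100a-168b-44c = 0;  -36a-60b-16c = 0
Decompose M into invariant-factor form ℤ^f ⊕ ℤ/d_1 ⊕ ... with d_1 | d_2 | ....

rank_ℚ(R)=2; free=3−2=1
SNF(R) diag = [4, 4] → torsion [4, 4]

Answer: M ≅ ℤ^1 ⊕ ℤ/4 ⊕ ℤ/4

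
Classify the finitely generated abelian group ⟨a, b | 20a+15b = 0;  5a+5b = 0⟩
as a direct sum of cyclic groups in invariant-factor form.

rank_ℚ(R)=2; free=2−2=0
SNF(R) diag = [5, 5] → torsion [5, 5]

Answer: M ≅ ℤ/5 ⊕ ℤ/5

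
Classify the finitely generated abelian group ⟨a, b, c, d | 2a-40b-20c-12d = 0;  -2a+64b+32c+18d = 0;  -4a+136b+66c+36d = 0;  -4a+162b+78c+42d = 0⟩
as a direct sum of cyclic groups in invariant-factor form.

rank_ℚ(R)=4; free=4−4=0
SNF(R) diag = [2, 2, 2, 6] → torsion [2, 2, 2, 6]

Answer: M ≅ ℤ/2 ⊕ ℤ/2 ⊕ ℤ/2 ⊕ ℤ/6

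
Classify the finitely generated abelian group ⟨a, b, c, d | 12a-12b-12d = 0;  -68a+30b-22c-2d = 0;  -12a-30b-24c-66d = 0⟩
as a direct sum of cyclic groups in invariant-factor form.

Answer: M ≅ ℤ^1 ⊕ ℤ/2 ⊕ ℤ/6 ⊕ ℤ/12

Derivation:
rank_ℚ(R)=3; free=4−3=1
SNF(R) diag = [2, 6, 12] → torsion [2, 6, 12]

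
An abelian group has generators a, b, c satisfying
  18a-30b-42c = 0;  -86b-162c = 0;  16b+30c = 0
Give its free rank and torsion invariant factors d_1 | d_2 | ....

Answer: M ≅ ℤ/2 ⊕ ℤ/6 ⊕ ℤ/18

Derivation:
rank_ℚ(R)=3; free=3−3=0
SNF(R) diag = [2, 6, 18] → torsion [2, 6, 18]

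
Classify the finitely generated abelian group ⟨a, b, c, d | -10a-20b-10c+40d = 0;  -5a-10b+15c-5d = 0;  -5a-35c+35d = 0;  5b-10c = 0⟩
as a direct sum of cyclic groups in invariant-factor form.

Answer: M ≅ ℤ/5 ⊕ ℤ/5 ⊕ ℤ/10 ⊕ ℤ/10

Derivation:
rank_ℚ(R)=4; free=4−4=0
SNF(R) diag = [5, 5, 10, 10] → torsion [5, 5, 10, 10]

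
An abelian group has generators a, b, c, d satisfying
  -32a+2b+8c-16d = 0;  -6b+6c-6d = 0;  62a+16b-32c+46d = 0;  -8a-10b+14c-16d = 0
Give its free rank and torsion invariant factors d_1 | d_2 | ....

Answer: M ≅ ℤ/2 ⊕ ℤ/6 ⊕ ℤ/6 ⊕ ℤ/6

Derivation:
rank_ℚ(R)=4; free=4−4=0
SNF(R) diag = [2, 6, 6, 6] → torsion [2, 6, 6, 6]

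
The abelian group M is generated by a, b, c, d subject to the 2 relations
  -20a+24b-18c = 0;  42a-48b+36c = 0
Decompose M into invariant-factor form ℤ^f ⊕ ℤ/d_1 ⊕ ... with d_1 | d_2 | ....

rank_ℚ(R)=2; free=4−2=2
SNF(R) diag = [2, 6] → torsion [2, 6]

Answer: M ≅ ℤ^2 ⊕ ℤ/2 ⊕ ℤ/6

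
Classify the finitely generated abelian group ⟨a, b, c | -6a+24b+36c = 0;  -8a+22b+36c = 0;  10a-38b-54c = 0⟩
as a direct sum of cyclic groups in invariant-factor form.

rank_ℚ(R)=3; free=3−3=0
SNF(R) diag = [2, 6, 18] → torsion [2, 6, 18]

Answer: M ≅ ℤ/2 ⊕ ℤ/6 ⊕ ℤ/18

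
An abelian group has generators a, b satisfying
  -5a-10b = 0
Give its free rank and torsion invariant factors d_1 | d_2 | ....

rank_ℚ(R)=1; free=2−1=1
SNF(R) diag = [5] → torsion [5]

Answer: M ≅ ℤ^1 ⊕ ℤ/5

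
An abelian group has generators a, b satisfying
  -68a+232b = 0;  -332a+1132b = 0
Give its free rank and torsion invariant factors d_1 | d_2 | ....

Answer: M ≅ ℤ/4 ⊕ ℤ/12

Derivation:
rank_ℚ(R)=2; free=2−2=0
SNF(R) diag = [4, 12] → torsion [4, 12]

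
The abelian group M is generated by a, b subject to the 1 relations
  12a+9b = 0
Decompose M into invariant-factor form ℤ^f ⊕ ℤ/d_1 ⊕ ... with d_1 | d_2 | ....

Answer: M ≅ ℤ^1 ⊕ ℤ/3

Derivation:
rank_ℚ(R)=1; free=2−1=1
SNF(R) diag = [3] → torsion [3]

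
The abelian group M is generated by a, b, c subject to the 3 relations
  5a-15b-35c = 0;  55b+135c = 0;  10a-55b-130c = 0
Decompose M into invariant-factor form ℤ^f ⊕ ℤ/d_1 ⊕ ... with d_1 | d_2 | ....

rank_ℚ(R)=3; free=3−3=0
SNF(R) diag = [5, 5, 15] → torsion [5, 5, 15]

Answer: M ≅ ℤ/5 ⊕ ℤ/5 ⊕ ℤ/15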